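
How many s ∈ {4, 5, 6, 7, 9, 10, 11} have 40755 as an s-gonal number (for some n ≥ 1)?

s = 4: P(4, 201) = 40401 and P(4, 202) = 40804; 40755 is not s-gonal.
s = 5: P(5, 165) = 40755. ✓
s = 6: P(6, 143) = 40755. ✓
s = 7: P(7, 127) = 40132 and P(7, 128) = 40768; 40755 is not s-gonal.
s = 9: P(9, 108) = 40554 and P(9, 109) = 41311; 40755 is not s-gonal.
s = 10: P(10, 101) = 40501 and P(10, 102) = 41310; 40755 is not s-gonal.
s = 11: P(11, 95) = 40280 and P(11, 96) = 41136; 40755 is not s-gonal.
Hits: s ∈ {5, 6} → 2.

2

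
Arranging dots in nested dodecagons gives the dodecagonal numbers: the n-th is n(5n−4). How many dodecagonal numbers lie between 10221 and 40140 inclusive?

The n-th dodecagonal number is n(5n−4).
Smallest index with value ≥ 10221: n = 46 (giving 10396).
Largest index with value ≤ 40140: n = 90 (giving 40140).
Indices 46 through 90: 45 terms.

45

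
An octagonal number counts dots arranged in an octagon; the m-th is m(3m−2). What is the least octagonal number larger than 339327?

340033

Solve n(3n−2) > 339327 for integer n.
The largest n with value ≤ 339327 is 336 (since 338016 ≤ 339327 < 340033), so the first above is n = 337, value 340033.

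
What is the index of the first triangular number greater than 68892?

371

Solve n(n+1)/2 > 68892 for integer n.
The largest n with value ≤ 68892 is 370 (since 68635 ≤ 68892 < 69006), so the first above is n = 371, value 69006.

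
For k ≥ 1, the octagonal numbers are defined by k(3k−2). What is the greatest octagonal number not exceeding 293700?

293281

Solve n(3n−2) ≤ 293700 for integer n.
n = 313 gives 293281 ≤ 293700, while n = 314 gives 295160 > 293700; so the answer is 293281.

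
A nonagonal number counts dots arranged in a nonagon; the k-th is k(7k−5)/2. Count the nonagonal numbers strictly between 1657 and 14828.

The n-th nonagonal number is n(7n−5)/2.
Smallest index with value > 1657: n = 23 (giving 1794).
Largest index with value < 14828: n = 65 (giving 14625).
Indices 23 through 65: 43 terms.

43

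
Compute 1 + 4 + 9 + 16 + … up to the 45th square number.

Σ_{i=1}^{45} i² = 45·46·91/6 = 31395.

31395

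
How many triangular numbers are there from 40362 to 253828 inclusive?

429

The n-th triangular number is n(n+1)/2.
Smallest index with value ≥ 40362: n = 284 (giving 40470).
Largest index with value ≤ 253828: n = 712 (giving 253828).
Indices 284 through 712: 429 terms.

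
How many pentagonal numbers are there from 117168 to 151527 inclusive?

39

The n-th pentagonal number is n(3n−1)/2.
Smallest index with value ≥ 117168: n = 280 (giving 117460).
Largest index with value ≤ 151527: n = 318 (giving 151527).
Indices 280 through 318: 39 terms.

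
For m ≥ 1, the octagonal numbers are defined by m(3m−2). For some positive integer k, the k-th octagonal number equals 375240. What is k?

354

Set n(3n−2) = 375240, giving 3n² − 2n − 375240 = 0.
The discriminant is 4 + 12·375240 = 4502884, and √4502884 = 2122.
So n = (2 + 2122) / 6 = 2124/6 = 354.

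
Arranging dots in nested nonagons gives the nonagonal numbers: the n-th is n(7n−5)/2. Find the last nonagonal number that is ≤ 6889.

6666

Solve n(7n−5)/2 ≤ 6889 for integer n.
n = 44 gives 6666 ≤ 6889, while n = 45 gives 6975 > 6889; so the answer is 6666.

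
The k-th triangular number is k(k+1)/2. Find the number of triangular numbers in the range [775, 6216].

The n-th triangular number is n(n+1)/2.
Smallest index with value ≥ 775: n = 39 (giving 780).
Largest index with value ≤ 6216: n = 111 (giving 6216).
Indices 39 through 111: 73 terms.

73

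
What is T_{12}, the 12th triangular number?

The 12th triangular number is n(n+1)/2 with n = 12.
12·13/2 = 156/2 = 78.

78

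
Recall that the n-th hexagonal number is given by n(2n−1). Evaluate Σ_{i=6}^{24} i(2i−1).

Σ i(2i−1) = 2Σi² − Σi over i = 6..24.
Σi = 300 − 15 = 285 and Σi² = 4900 − 55 = 4845.
2·4845 − 1·285 = 9405.

9405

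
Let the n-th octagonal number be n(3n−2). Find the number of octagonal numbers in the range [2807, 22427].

56

The n-th octagonal number is n(3n−2).
Smallest index with value ≥ 2807: n = 31 (giving 2821).
Largest index with value ≤ 22427: n = 86 (giving 22016).
Indices 31 through 86: 56 terms.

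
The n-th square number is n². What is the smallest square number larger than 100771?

101124

Solve n² > 100771 for integer n.
The largest n with value ≤ 100771 is 317 (since 100489 ≤ 100771 < 101124), so the first above is n = 318, value 101124.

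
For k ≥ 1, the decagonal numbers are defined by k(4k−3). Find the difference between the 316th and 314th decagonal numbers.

5034

316·(4·316 − 3) = 398476 and 314·(4·314 − 3) = 393442.
Difference: 398476 − 393442 = 5034.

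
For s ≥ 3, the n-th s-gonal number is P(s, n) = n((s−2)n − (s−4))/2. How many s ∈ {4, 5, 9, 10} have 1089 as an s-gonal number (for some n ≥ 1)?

2

s = 4: P(4, 33) = 1089. ✓
s = 5: P(5, 27) = 1080 and P(5, 28) = 1162; 1089 is not s-gonal.
s = 9: P(9, 18) = 1089. ✓
s = 10: P(10, 16) = 976 and P(10, 17) = 1105; 1089 is not s-gonal.
Hits: s ∈ {4, 9} → 2.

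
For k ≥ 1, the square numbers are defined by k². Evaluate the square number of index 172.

172² = 29584.

29584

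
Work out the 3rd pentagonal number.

The 3rd pentagonal number is n(3n−1)/2 with n = 3.
3·(3·3 − 1)/2 = 3·8/2 = 3·4 = 12.

12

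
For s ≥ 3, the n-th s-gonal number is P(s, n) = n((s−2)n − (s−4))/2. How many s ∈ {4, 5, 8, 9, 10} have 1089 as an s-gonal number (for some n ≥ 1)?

s = 4: P(4, 33) = 1089. ✓
s = 5: P(5, 27) = 1080 and P(5, 28) = 1162; 1089 is not s-gonal.
s = 8: P(8, 19) = 1045 and P(8, 20) = 1160; 1089 is not s-gonal.
s = 9: P(9, 18) = 1089. ✓
s = 10: P(10, 16) = 976 and P(10, 17) = 1105; 1089 is not s-gonal.
Hits: s ∈ {4, 9} → 2.

2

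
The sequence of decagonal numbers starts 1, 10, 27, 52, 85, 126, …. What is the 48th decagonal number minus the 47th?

377

Consecutive decagonal numbers differ by 8n − 7: here 8·48 − 7 = 377.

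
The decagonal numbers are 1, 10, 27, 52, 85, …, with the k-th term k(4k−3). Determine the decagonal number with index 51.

The 51st decagonal number is n(4n−3) with n = 51.
51·(4·51 − 3) = 51·201 = 10251.

10251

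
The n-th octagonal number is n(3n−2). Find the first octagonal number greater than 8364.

8640

Solve n(3n−2) > 8364 for integer n.
The largest n with value ≤ 8364 is 53 (since 8321 ≤ 8364 < 8640), so the first above is n = 54, value 8640.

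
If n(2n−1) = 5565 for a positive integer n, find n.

53

Set n(2n−1) = 5565, giving 2n² − n − 5565 = 0.
So n = (1 + 211) / 4 = 212/4 = 53.
Check: 53·(2·53 − 1) = 5565. ✓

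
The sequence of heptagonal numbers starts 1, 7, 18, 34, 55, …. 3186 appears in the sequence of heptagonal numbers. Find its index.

36

Set n(5n−3)/2 = 3186, giving 5n² − 3n − 6372 = 0.
So n = (3 + 357) / 10 = 360/10 = 36.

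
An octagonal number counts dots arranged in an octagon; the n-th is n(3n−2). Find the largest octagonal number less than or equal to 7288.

Solve n(3n−2) ≤ 7288 for integer n.
n = 49 gives 7105 ≤ 7288, while n = 50 gives 7400 > 7288; so the answer is 7105.

7105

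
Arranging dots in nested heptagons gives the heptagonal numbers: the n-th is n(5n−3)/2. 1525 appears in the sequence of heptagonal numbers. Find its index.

Set n(5n−3)/2 = 1525, giving 5n² − 3n − 3050 = 0.
The discriminant is 9 + 40·1525 = 61009, and √61009 = 247.
So n = (3 + 247) / 10 = 250/10 = 25.
Check: 25·(5·25 − 3)/2 = 1525. ✓

25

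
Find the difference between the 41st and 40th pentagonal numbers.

121

Consecutive pentagonal numbers differ by 3n − 2: here 3·41 − 2 = 121.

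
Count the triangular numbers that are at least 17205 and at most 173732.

The n-th triangular number is n(n+1)/2.
Smallest index with value ≥ 17205: n = 185 (giving 17205).
Largest index with value ≤ 173732: n = 588 (giving 173166).
Indices 185 through 588: 404 terms.

404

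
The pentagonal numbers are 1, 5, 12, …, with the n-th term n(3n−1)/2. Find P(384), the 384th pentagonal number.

220992

The 384th pentagonal number is n(3n−1)/2 with n = 384.
384·(3·384 − 1)/2 = 384·1151/2 = 220992.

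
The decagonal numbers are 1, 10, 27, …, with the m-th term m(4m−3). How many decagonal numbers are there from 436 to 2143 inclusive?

13

The n-th decagonal number is n(4n−3).
Smallest index with value ≥ 436: n = 11 (giving 451).
Largest index with value ≤ 2143: n = 23 (giving 2047).
Indices 11 through 23: 13 terms.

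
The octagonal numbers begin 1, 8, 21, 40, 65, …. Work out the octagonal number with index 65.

The 65th octagonal number is n(3n−2) with n = 65.
65·(3·65 − 2) = 65·193 = 12545.

12545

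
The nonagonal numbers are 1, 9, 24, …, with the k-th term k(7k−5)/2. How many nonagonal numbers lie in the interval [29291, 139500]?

109

The n-th nonagonal number is n(7n−5)/2.
Smallest index with value ≥ 29291: n = 92 (giving 29394).
Largest index with value ≤ 139500: n = 200 (giving 139500).
Indices 92 through 200: 109 terms.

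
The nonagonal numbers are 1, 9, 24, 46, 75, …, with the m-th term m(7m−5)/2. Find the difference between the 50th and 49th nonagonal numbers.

Consecutive nonagonal numbers differ by 7n − 6: here 7·50 − 6 = 344.

344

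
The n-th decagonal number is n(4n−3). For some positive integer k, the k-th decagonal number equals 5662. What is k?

Set n(4n−3) = 5662, giving 4n² − 3n − 5662 = 0.
So n = (3 + 301) / 8 = 304/8 = 38.
Check: 38·(4·38 − 3) = 5662. ✓

38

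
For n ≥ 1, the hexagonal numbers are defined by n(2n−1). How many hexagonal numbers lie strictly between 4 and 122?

The n-th hexagonal number is n(2n−1).
Smallest index with value > 4: n = 2 (giving 6).
Largest index with value < 122: n = 8 (giving 120).
Indices 2 through 8: 7 terms.

7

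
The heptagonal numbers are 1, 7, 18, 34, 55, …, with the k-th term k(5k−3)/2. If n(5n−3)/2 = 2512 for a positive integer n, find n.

Set n(5n−3)/2 = 2512, giving 5n² − 3n − 5024 = 0.
So n = (3 + 317) / 10 = 320/10 = 32.

32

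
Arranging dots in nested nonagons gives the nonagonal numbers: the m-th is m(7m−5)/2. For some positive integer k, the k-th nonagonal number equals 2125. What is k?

Set n(7n−5)/2 = 2125, giving 7n² − 5n − 4250 = 0.
The discriminant is 25 + 56·2125 = 119025, and √119025 = 345.
So n = (5 + 345) / 14 = 350/14 = 25.
Check: 25·(7·25 − 5)/2 = 2125. ✓

25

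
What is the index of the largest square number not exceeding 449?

Solve n² ≤ 449 for integer n.
n = 21 gives 441 ≤ 449, while n = 22 gives 484 > 449; so the answer is index 21.

21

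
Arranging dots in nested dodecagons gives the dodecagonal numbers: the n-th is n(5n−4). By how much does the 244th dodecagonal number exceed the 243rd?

2431

Consecutive dodecagonal numbers differ by 10n − 9: here 10·244 − 9 = 2431.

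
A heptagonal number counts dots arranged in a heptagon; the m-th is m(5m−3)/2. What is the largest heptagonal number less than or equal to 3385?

3367

Solve n(5n−3)/2 ≤ 3385 for integer n.
n = 37 gives 3367 ≤ 3385, while n = 38 gives 3553 > 3385; so the answer is 3367.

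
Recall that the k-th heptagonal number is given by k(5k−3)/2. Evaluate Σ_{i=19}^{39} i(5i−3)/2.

45164

Σ i(5i−3)/2 = (5Σi² − 3Σi) / 2 over i = 19..39.
Σi = 780 − 171 = 609 and Σi² = 20540 − 2109 = 18431.
(5·18431 − 3·609) / 2 = 90328/2 = 45164.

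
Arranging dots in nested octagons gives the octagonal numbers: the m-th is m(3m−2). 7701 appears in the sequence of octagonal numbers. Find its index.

51

Set n(3n−2) = 7701, giving 3n² − 2n − 7701 = 0.
The discriminant is 4 + 12·7701 = 92416, and √92416 = 304.
So n = (2 + 304) / 6 = 306/6 = 51.
Check: 51·(3·51 − 2) = 7701. ✓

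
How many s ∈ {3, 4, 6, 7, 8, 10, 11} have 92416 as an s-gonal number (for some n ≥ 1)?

s = 3: P(3, 429) = 92235 and P(3, 430) = 92665; 92416 is not s-gonal.
s = 4: P(4, 304) = 92416. ✓
s = 6: P(6, 215) = 92235 and P(6, 216) = 93096; 92416 is not s-gonal.
s = 7: P(7, 192) = 91872 and P(7, 193) = 92833; 92416 is not s-gonal.
s = 8: P(8, 175) = 91525 and P(8, 176) = 92576; 92416 is not s-gonal.
s = 10: P(10, 152) = 91960 and P(10, 153) = 93177; 92416 is not s-gonal.
s = 11: P(11, 143) = 91520 and P(11, 144) = 92808; 92416 is not s-gonal.
Hits: s ∈ {4} → 1.

1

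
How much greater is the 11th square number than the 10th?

n² − (n−1)² = 2n − 1, so 11² − 10² = 2·11 − 1 = 21.

21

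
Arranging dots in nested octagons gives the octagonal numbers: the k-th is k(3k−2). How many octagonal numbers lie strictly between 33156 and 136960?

108

The n-th octagonal number is n(3n−2).
Smallest index with value > 33156: n = 106 (giving 33496).
Largest index with value < 136960: n = 213 (giving 135681).
Indices 106 through 213: 108 terms.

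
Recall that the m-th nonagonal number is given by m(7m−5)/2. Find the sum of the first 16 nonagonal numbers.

4896

Σ i(7i−5)/2 = (7Σi² − 5Σi) / 2 over i = 1..16.
Σi = 136 and Σi² = 1496.
(7·1496 − 5·136) / 2 = 9792/2 = 4896.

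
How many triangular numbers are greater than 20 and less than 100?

8

The n-th triangular number is n(n+1)/2.
Smallest index with value > 20: n = 6 (giving 21).
Largest index with value < 100: n = 13 (giving 91).
Indices 6 through 13: 8 terms.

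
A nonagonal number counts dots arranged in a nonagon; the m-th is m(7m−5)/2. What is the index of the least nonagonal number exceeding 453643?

Solve n(7n−5)/2 > 453643 for integer n.
The largest n with value ≤ 453643 is 360 (since 452700 ≤ 453643 < 455221), so the first above is n = 361, value 455221.

361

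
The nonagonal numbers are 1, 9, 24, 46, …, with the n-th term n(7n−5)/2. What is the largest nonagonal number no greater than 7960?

Solve n(7n−5)/2 ≤ 7960 for integer n.
n = 48 gives 7944 ≤ 7960, while n = 49 gives 8281 > 7960; so the answer is 7944.

7944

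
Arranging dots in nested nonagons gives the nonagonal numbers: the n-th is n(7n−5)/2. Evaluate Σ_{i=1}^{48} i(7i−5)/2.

Σ i(7i−5)/2 = (7Σi² − 5Σi) / 2 over i = 1..48.
Σi = 1176 and Σi² = 38024.
(7·38024 − 5·1176) / 2 = 260288/2 = 130144.

130144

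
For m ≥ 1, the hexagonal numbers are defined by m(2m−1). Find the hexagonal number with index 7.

91

The 7th hexagonal number is n(2n−1) with n = 7.
7·(2·7 − 1) = 7·13 = 91.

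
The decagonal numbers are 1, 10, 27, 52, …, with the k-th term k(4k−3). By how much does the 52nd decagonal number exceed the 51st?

409

Consecutive decagonal numbers differ by 8n − 7: here 8·52 − 7 = 409.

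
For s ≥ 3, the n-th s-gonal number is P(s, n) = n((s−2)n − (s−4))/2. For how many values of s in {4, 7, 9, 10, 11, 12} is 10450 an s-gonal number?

1

s = 4: P(4, 102) = 10404 and P(4, 103) = 10609; 10450 is not s-gonal.
s = 7: P(7, 64) = 10144 and P(7, 65) = 10465; 10450 is not s-gonal.
s = 9: P(9, 55) = 10450. ✓
s = 10: P(10, 51) = 10251 and P(10, 52) = 10660; 10450 is not s-gonal.
s = 11: P(11, 48) = 10200 and P(11, 49) = 10633; 10450 is not s-gonal.
s = 12: P(12, 46) = 10396 and P(12, 47) = 10857; 10450 is not s-gonal.
Hits: s ∈ {9} → 1.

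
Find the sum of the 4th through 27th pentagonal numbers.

10188

Σ i(3i−1)/2 = (3Σi² − Σi) / 2 over i = 4..27.
Σi = 378 − 6 = 372 and Σi² = 6930 − 14 = 6916.
(3·6916 − 1·372) / 2 = 20376/2 = 10188.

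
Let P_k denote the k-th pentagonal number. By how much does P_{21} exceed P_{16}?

275

21·(3·21 − 1)/2 = 651 and 16·(3·16 − 1)/2 = 376.
Difference: 651 − 376 = 275.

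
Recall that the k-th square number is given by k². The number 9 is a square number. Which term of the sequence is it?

3

We need n² = 9, so n = √9 = 3.
Check: 3² = 9. ✓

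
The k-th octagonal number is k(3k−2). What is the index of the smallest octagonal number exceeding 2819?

Solve n(3n−2) > 2819 for integer n.
The largest n with value ≤ 2819 is 30 (since 2640 ≤ 2819 < 2821), so the first above is n = 31, value 2821.

31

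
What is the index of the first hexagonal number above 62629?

Solve n(2n−1) > 62629 for integer n.
The largest n with value ≤ 62629 is 177 (since 62481 ≤ 62629 < 63190), so the first above is n = 178, value 63190.

178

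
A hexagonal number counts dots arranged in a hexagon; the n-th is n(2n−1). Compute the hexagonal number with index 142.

The 142nd hexagonal number is n(2n−1) with n = 142.
142·(2·142 − 1) = 142·283 = 40186.

40186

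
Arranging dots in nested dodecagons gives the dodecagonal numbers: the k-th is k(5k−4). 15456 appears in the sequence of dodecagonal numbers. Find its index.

Set n(5n−4) = 15456, giving 5n² − 4n − 15456 = 0.
The discriminant is 16 + 20·15456 = 309136, and √309136 = 556.
So n = (4 + 556) / 10 = 560/10 = 56.

56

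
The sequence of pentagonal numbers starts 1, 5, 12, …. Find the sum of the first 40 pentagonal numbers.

32800

Σ i(3i−1)/2 = (3Σi² − Σi) / 2 over i = 1..40.
Σi = 820 and Σi² = 22140.
(3·22140 − 1·820) / 2 = 65600/2 = 32800.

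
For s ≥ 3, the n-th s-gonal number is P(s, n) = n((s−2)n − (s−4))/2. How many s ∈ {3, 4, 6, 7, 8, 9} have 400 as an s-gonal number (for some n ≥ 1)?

s = 3: P(3, 27) = 378 and P(3, 28) = 406; 400 is not s-gonal.
s = 4: P(4, 20) = 400. ✓
s = 6: P(6, 14) = 378 and P(6, 15) = 435; 400 is not s-gonal.
s = 7: P(7, 12) = 342 and P(7, 13) = 403; 400 is not s-gonal.
s = 8: P(8, 11) = 341 and P(8, 12) = 408; 400 is not s-gonal.
s = 9: P(9, 11) = 396 and P(9, 12) = 474; 400 is not s-gonal.
Hits: s ∈ {4} → 1.

1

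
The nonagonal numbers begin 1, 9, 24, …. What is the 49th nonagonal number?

8281

49·(7·49 − 5)/2 = 49·338/2 = 49·169 = 8281.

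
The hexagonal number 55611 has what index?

Set n(2n−1) = 55611, giving 2n² − n − 55611 = 0.
The discriminant is 1 + 8·55611 = 444889, and √444889 = 667.
So n = (1 + 667) / 4 = 668/4 = 167.

167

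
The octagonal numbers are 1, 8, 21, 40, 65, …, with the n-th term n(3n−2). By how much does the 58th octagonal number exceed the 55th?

1011

58·(3·58 − 2) = 9976 and 55·(3·55 − 2) = 8965.
Difference: 9976 − 8965 = 1011.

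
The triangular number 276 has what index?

Set n(n+1)/2 = 276, giving n² + n − 552 = 0.
So n = (-1 + 47) / 2 = 46/2 = 23.

23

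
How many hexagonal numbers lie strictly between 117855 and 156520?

The n-th hexagonal number is n(2n−1).
Smallest index with value > 117855: n = 244 (giving 118828).
Largest index with value < 156520: n = 279 (giving 155403).
Indices 244 through 279: 36 terms.

36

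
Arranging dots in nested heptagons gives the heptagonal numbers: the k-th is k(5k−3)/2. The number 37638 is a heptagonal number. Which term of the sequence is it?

Set n(5n−3)/2 = 37638, giving 5n² − 3n − 75276 = 0.
So n = (3 + 1227) / 10 = 1230/10 = 123.

123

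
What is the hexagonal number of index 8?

120

8·(2·8 − 1) = 8·15 = 120.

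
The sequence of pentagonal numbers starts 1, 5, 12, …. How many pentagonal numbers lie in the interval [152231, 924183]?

467

The n-th pentagonal number is n(3n−1)/2.
Smallest index with value ≥ 152231: n = 319 (giving 152482).
Largest index with value ≤ 924183: n = 785 (giving 923945).
Indices 319 through 785: 467 terms.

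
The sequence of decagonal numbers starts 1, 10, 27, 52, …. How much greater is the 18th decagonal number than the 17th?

Consecutive decagonal numbers differ by 8n − 7: here 8·18 − 7 = 137.

137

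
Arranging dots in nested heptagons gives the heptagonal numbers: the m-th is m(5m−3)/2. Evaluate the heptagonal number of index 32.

2512

32·(5·32 − 3)/2 = 32·157/2 = 2512.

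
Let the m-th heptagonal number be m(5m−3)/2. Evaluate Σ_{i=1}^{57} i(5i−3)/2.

Σ i(5i−3)/2 = (5Σi² − 3Σi) / 2 over i = 1..57.
Σi = 1653 and Σi² = 63365.
(5·63365 − 3·1653) / 2 = 311866/2 = 155933.

155933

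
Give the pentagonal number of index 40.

2380

40·(3·40 − 1)/2 = 40·119/2 = 2380.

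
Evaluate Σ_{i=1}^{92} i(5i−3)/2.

Σ i(5i−3)/2 = (5Σi² − 3Σi) / 2 over i = 1..92.
Σi = 4278 and Σi² = 263810.
(5·263810 − 3·4278) / 2 = 1306216/2 = 653108.

653108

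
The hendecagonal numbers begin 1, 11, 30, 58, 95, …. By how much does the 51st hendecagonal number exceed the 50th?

451

Consecutive hendecagonal numbers differ by 9n − 8: here 9·51 − 8 = 451.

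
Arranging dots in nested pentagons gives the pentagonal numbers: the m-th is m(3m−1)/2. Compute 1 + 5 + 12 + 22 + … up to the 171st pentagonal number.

2514726

Σ i(3i−1)/2 = (3Σi² − Σi) / 2 over i = 1..171.
Σi = 14706 and Σi² = 1681386.
(3·1681386 − 1·14706) / 2 = 5029452/2 = 2514726.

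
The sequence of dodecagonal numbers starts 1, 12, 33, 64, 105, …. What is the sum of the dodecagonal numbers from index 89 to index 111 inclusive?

1145860

Σ i(5i−4) = 5Σi² − 4Σi over i = 89..111.
Σi = 6216 − 3916 = 2300 and Σi² = 462056 − 231044 = 231012.
5·231012 − 4·2300 = 1145860.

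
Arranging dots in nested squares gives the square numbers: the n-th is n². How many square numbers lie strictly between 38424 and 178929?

The n-th square number is n².
Smallest index with value > 38424: n = 197 (giving 38809).
Largest index with value < 178929: n = 422 (giving 178084).
Indices 197 through 422: 226 terms.

226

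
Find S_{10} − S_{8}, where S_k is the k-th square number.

10² = 100 and 8² = 64.
Difference: 100 − 64 = 36.

36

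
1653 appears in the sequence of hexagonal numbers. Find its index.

29

Set n(2n−1) = 1653, giving 2n² − n − 1653 = 0.
The discriminant is 1 + 8·1653 = 13225, and √13225 = 115.
So n = (1 + 115) / 4 = 116/4 = 29.
Check: 29·(2·29 − 1) = 1653. ✓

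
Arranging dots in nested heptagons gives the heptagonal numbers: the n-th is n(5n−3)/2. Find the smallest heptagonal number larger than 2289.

2356

Solve n(5n−3)/2 > 2289 for integer n.
The largest n with value ≤ 2289 is 30 (since 2205 ≤ 2289 < 2356), so the first above is n = 31, value 2356.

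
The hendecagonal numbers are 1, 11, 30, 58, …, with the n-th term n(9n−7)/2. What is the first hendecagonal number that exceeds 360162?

Solve n(9n−7)/2 > 360162 for integer n.
The largest n with value ≤ 360162 is 283 (since 359410 ≤ 360162 < 361958), so the first above is n = 284, value 361958.

361958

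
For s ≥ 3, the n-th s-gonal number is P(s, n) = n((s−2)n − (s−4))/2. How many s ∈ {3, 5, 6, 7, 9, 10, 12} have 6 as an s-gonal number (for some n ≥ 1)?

s = 3: P(3, 3) = 6. ✓
s = 5: P(5, 2) = 5 and P(5, 3) = 12; 6 is not s-gonal.
s = 6: P(6, 2) = 6. ✓
s = 7: P(7, 1) = 1 and P(7, 2) = 7; 6 is not s-gonal.
s = 9: P(9, 1) = 1 and P(9, 2) = 9; 6 is not s-gonal.
s = 10: P(10, 1) = 1 and P(10, 2) = 10; 6 is not s-gonal.
s = 12: P(12, 1) = 1 and P(12, 2) = 12; 6 is not s-gonal.
Hits: s ∈ {3, 6} → 2.

2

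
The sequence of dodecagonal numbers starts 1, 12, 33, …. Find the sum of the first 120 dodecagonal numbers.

Σ i(5i−4) = 5Σi² − 4Σi over i = 1..120.
Σi = 7260 and Σi² = 583220.
5·583220 − 4·7260 = 2887060.

2887060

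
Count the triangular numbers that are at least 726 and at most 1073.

The n-th triangular number is n(n+1)/2.
Smallest index with value ≥ 726: n = 38 (giving 741).
Largest index with value ≤ 1073: n = 45 (giving 1035).
Indices 38 through 45: 8 terms.

8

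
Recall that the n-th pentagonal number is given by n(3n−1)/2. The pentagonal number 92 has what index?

Set n(3n−1)/2 = 92, giving 3n² − n − 184 = 0.
The discriminant is 1 + 24·92 = 2209, and √2209 = 47.
So n = (1 + 47) / 6 = 48/6 = 8.
Check: 8·(3·8 − 1)/2 = 92. ✓

8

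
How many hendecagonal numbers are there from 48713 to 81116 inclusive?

30

The n-th hendecagonal number is n(9n−7)/2.
Smallest index with value ≥ 48713: n = 105 (giving 49245).
Largest index with value ≤ 81116: n = 134 (giving 80333).
Indices 105 through 134: 30 terms.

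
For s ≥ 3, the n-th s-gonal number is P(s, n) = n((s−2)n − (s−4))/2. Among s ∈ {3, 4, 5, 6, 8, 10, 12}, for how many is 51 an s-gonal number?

s = 3: P(3, 9) = 45 and P(3, 10) = 55; 51 is not s-gonal.
s = 4: P(4, 7) = 49 and P(4, 8) = 64; 51 is not s-gonal.
s = 5: P(5, 6) = 51. ✓
s = 6: P(6, 5) = 45 and P(6, 6) = 66; 51 is not s-gonal.
s = 8: P(8, 4) = 40 and P(8, 5) = 65; 51 is not s-gonal.
s = 10: P(10, 3) = 27 and P(10, 4) = 52; 51 is not s-gonal.
s = 12: P(12, 3) = 33 and P(12, 4) = 64; 51 is not s-gonal.
Hits: s ∈ {5} → 1.

1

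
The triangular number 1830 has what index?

Set n(n+1)/2 = 1830, giving n² + n − 3660 = 0.
The discriminant is 1 + 8·1830 = 14641, and √14641 = 121.
So n = (-1 + 121) / 2 = 120/2 = 60.

60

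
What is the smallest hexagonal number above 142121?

Solve n(2n−1) > 142121 for integer n.
The largest n with value ≤ 142121 is 266 (since 141246 ≤ 142121 < 142311), so the first above is n = 267, value 142311.

142311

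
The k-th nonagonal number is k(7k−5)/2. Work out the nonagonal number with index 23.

The 23rd nonagonal number is n(7n−5)/2 with n = 23.
23·(7·23 − 5)/2 = 23·156/2 = 23·78 = 1794.

1794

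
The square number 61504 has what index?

248

We need n² = 61504, so n = √61504 = 248.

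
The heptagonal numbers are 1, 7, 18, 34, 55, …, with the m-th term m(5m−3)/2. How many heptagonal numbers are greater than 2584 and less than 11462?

The n-th heptagonal number is n(5n−3)/2.
Smallest index with value > 2584: n = 33 (giving 2673).
Largest index with value < 11462: n = 68 (giving 11458).
Indices 33 through 68: 36 terms.

36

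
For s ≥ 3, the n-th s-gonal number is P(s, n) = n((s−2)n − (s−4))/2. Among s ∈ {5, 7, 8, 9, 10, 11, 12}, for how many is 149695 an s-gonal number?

s = 5: P(5, 316) = 149626 and P(5, 317) = 150575; 149695 is not s-gonal.
s = 7: P(7, 245) = 149695. ✓
s = 8: P(8, 223) = 148741 and P(8, 224) = 150080; 149695 is not s-gonal.
s = 9: P(9, 207) = 149454 and P(9, 208) = 150904; 149695 is not s-gonal.
s = 10: P(10, 193) = 148417 and P(10, 194) = 149962; 149695 is not s-gonal.
s = 11: P(11, 182) = 148421 and P(11, 183) = 150060; 149695 is not s-gonal.
s = 12: P(12, 173) = 148953 and P(12, 174) = 150684; 149695 is not s-gonal.
Hits: s ∈ {7} → 1.

1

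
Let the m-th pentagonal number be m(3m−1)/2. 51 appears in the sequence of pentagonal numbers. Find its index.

6

Set n(3n−1)/2 = 51, giving 3n² − n − 102 = 0.
The discriminant is 1 + 24·51 = 1225, and √1225 = 35.
So n = (1 + 35) / 6 = 36/6 = 6.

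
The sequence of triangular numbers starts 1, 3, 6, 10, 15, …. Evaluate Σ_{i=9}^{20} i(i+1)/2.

1420

Σ i(i+1)/2 = (Σi² + Σi) / 2 over i = 9..20.
Σi = 210 − 36 = 174 and Σi² = 2870 − 204 = 2666.
(1·2666 + 1·174) / 2 = 2840/2 = 1420.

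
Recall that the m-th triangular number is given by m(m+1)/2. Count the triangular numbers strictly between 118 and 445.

15

The n-th triangular number is n(n+1)/2.
Smallest index with value > 118: n = 15 (giving 120).
Largest index with value < 445: n = 29 (giving 435).
Indices 15 through 29: 15 terms.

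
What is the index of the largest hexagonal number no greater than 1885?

Solve n(2n−1) ≤ 1885 for integer n.
n = 30 gives 1770 ≤ 1885, while n = 31 gives 1891 > 1885; so the answer is index 30.

30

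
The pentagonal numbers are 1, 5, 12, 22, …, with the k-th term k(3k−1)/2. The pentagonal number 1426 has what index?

31

Set n(3n−1)/2 = 1426, giving 3n² − n − 2852 = 0.
The discriminant is 1 + 24·1426 = 34225, and √34225 = 185.
So n = (1 + 185) / 6 = 186/6 = 31.
Check: 31·(3·31 − 1)/2 = 1426. ✓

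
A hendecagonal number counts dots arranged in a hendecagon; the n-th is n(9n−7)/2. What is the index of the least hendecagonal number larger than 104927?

154

Solve n(9n−7)/2 > 104927 for integer n.
The largest n with value ≤ 104927 is 153 (since 104805 ≤ 104927 < 106183), so the first above is n = 154, value 106183.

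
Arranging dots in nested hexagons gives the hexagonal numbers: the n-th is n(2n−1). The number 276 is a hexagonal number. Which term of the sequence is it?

12

Set n(2n−1) = 276, giving 2n² − n − 276 = 0.
The discriminant is 1 + 8·276 = 2209, and √2209 = 47.
So n = (1 + 47) / 4 = 48/4 = 12.
Check: 12·(2·12 − 1) = 276. ✓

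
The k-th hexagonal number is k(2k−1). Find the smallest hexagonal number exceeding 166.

Solve n(2n−1) > 166 for integer n.
The largest n with value ≤ 166 is 9 (since 153 ≤ 166 < 190), so the first above is n = 10, value 190.

190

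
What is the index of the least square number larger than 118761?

Solve n² > 118761 for integer n.
The largest n with value ≤ 118761 is 344 (since 118336 ≤ 118761 < 119025), so the first above is n = 345, value 119025.

345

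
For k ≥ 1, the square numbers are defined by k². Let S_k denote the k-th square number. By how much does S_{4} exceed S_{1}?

4² = 16 and 1² = 1.
Difference: 16 − 1 = 15.

15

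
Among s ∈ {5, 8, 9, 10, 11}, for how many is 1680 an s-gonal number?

s = 5: P(5, 33) = 1617 and P(5, 34) = 1717; 1680 is not s-gonal.
s = 8: P(8, 24) = 1680. ✓
s = 9: P(9, 22) = 1639 and P(9, 23) = 1794; 1680 is not s-gonal.
s = 10: P(10, 20) = 1540 and P(10, 21) = 1701; 1680 is not s-gonal.
s = 11: P(11, 19) = 1558 and P(11, 20) = 1730; 1680 is not s-gonal.
Hits: s ∈ {8} → 1.

1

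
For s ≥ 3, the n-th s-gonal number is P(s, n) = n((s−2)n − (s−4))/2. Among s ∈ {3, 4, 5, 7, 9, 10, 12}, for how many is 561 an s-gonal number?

2

s = 3: P(3, 33) = 561. ✓
s = 4: P(4, 23) = 529 and P(4, 24) = 576; 561 is not s-gonal.
s = 5: P(5, 19) = 532 and P(5, 20) = 590; 561 is not s-gonal.
s = 7: P(7, 15) = 540 and P(7, 16) = 616; 561 is not s-gonal.
s = 9: P(9, 13) = 559 and P(9, 14) = 651; 561 is not s-gonal.
s = 10: P(10, 12) = 540 and P(10, 13) = 637; 561 is not s-gonal.
s = 12: P(12, 11) = 561. ✓
Hits: s ∈ {3, 12} → 2.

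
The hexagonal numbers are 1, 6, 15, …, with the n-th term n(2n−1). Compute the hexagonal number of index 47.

47·(2·47 − 1) = 47·93 = 4371.

4371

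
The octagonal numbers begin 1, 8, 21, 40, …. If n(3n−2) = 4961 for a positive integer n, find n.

Set n(3n−2) = 4961, giving 3n² − 2n − 4961 = 0.
The discriminant is 4 + 12·4961 = 59536, and √59536 = 244.
So n = (2 + 244) / 6 = 246/6 = 41.
Check: 41·(3·41 − 2) = 4961. ✓

41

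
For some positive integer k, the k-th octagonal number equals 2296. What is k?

Set n(3n−2) = 2296, giving 3n² − 2n − 2296 = 0.
The discriminant is 4 + 12·2296 = 27556, and √27556 = 166.
So n = (2 + 166) / 6 = 168/6 = 28.

28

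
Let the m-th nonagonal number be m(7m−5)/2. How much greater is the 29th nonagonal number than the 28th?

197

Consecutive nonagonal numbers differ by 7n − 6: here 7·29 − 6 = 197.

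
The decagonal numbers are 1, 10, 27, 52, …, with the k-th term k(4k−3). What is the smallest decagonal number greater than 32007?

Solve n(4n−3) > 32007 for integer n.
The largest n with value ≤ 32007 is 89 (since 31417 ≤ 32007 < 32130), so the first above is n = 90, value 32130.

32130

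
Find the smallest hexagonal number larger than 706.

780

Solve n(2n−1) > 706 for integer n.
The largest n with value ≤ 706 is 19 (since 703 ≤ 706 < 780), so the first above is n = 20, value 780.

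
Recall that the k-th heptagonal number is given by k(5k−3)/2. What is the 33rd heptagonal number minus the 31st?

33·(5·33 − 3)/2 = 2673 and 31·(5·31 − 3)/2 = 2356.
Difference: 2673 − 2356 = 317.

317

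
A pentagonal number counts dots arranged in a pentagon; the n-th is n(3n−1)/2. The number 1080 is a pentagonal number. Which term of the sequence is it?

27

Set n(3n−1)/2 = 1080, giving 3n² − n − 2160 = 0.
The discriminant is 1 + 24·1080 = 25921, and √25921 = 161.
So n = (1 + 161) / 6 = 162/6 = 27.
Check: 27·(3·27 − 1)/2 = 1080. ✓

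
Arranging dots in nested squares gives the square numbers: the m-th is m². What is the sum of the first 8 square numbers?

Σ_{i=1}^{8} i² = 8·9·17/6 = 204.

204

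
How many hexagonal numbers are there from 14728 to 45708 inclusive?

The n-th hexagonal number is n(2n−1).
Smallest index with value ≥ 14728: n = 87 (giving 15051).
Largest index with value ≤ 45708: n = 151 (giving 45451).
Indices 87 through 151: 65 terms.

65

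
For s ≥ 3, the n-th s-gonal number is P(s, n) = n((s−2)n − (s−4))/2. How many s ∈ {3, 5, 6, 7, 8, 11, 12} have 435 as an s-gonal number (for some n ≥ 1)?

s = 3: P(3, 29) = 435. ✓
s = 5: P(5, 17) = 425 and P(5, 18) = 477; 435 is not s-gonal.
s = 6: P(6, 15) = 435. ✓
s = 7: P(7, 13) = 403 and P(7, 14) = 469; 435 is not s-gonal.
s = 8: P(8, 12) = 408 and P(8, 13) = 481; 435 is not s-gonal.
s = 11: P(11, 10) = 415 and P(11, 11) = 506; 435 is not s-gonal.
s = 12: P(12, 9) = 369 and P(12, 10) = 460; 435 is not s-gonal.
Hits: s ∈ {3, 6} → 2.

2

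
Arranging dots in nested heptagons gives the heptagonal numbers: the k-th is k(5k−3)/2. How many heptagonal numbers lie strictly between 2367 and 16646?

The n-th heptagonal number is n(5n−3)/2.
Smallest index with value > 2367: n = 32 (giving 2512).
Largest index with value < 16646: n = 81 (giving 16281).
Indices 32 through 81: 50 terms.

50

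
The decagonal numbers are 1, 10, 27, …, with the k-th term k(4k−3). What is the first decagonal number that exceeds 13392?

Solve n(4n−3) > 13392 for integer n.
The largest n with value ≤ 13392 is 58 (since 13282 ≤ 13392 < 13747), so the first above is n = 59, value 13747.

13747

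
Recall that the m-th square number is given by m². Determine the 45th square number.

2025

45² = 2025.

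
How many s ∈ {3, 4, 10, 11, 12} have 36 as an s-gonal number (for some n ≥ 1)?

s = 3: P(3, 8) = 36. ✓
s = 4: P(4, 6) = 36. ✓
s = 10: P(10, 3) = 27 and P(10, 4) = 52; 36 is not s-gonal.
s = 11: P(11, 3) = 30 and P(11, 4) = 58; 36 is not s-gonal.
s = 12: P(12, 3) = 33 and P(12, 4) = 64; 36 is not s-gonal.
Hits: s ∈ {3, 4} → 2.

2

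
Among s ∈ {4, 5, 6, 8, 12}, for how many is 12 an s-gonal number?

s = 4: P(4, 3) = 9 and P(4, 4) = 16; 12 is not s-gonal.
s = 5: P(5, 3) = 12. ✓
s = 6: P(6, 2) = 6 and P(6, 3) = 15; 12 is not s-gonal.
s = 8: P(8, 2) = 8 and P(8, 3) = 21; 12 is not s-gonal.
s = 12: P(12, 2) = 12. ✓
Hits: s ∈ {5, 12} → 2.

2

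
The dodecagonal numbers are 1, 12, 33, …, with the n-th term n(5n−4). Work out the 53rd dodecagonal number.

13833

The 53rd dodecagonal number is n(5n−4) with n = 53.
53·(5·53 − 4) = 53·261 = 13833.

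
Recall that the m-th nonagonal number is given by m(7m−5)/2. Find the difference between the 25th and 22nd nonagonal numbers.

25·(7·25 − 5)/2 = 2125 and 22·(7·22 − 5)/2 = 1639.
Difference: 2125 − 1639 = 486.

486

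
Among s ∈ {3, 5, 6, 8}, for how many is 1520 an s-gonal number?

1

s = 3: P(3, 54) = 1485 and P(3, 55) = 1540; 1520 is not s-gonal.
s = 5: P(5, 32) = 1520. ✓
s = 6: P(6, 27) = 1431 and P(6, 28) = 1540; 1520 is not s-gonal.
s = 8: P(8, 22) = 1408 and P(8, 23) = 1541; 1520 is not s-gonal.
Hits: s ∈ {5} → 1.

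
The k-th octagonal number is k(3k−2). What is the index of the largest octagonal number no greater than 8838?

Solve n(3n−2) ≤ 8838 for integer n.
n = 54 gives 8640 ≤ 8838, while n = 55 gives 8965 > 8838; so the answer is index 54.

54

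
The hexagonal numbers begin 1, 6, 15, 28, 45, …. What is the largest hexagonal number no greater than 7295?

Solve n(2n−1) ≤ 7295 for integer n.
n = 60 gives 7140 ≤ 7295, while n = 61 gives 7381 > 7295; so the answer is 7140.

7140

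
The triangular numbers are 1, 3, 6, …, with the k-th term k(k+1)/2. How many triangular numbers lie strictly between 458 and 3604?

55

The n-th triangular number is n(n+1)/2.
Smallest index with value > 458: n = 30 (giving 465).
Largest index with value < 3604: n = 84 (giving 3570).
Indices 30 through 84: 55 terms.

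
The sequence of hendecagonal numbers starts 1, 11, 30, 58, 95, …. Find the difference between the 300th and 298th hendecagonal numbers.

5375

300·(9·300 − 7)/2 = 403950 and 298·(9·298 − 7)/2 = 398575.
Difference: 403950 − 398575 = 5375.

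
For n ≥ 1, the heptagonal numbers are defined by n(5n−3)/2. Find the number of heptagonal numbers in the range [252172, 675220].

The n-th heptagonal number is n(5n−3)/2.
Smallest index with value ≥ 252172: n = 318 (giving 252333).
Largest index with value ≤ 675220: n = 520 (giving 675220).
Indices 318 through 520: 203 terms.

203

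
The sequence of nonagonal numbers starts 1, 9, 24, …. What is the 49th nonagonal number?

8281

49·(7·49 − 5)/2 = 49·338/2 = 49·169 = 8281.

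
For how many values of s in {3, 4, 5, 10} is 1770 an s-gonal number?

s = 3: P(3, 59) = 1770. ✓
s = 4: P(4, 42) = 1764 and P(4, 43) = 1849; 1770 is not s-gonal.
s = 5: P(5, 34) = 1717 and P(5, 35) = 1820; 1770 is not s-gonal.
s = 10: P(10, 21) = 1701 and P(10, 22) = 1870; 1770 is not s-gonal.
Hits: s ∈ {3} → 1.

1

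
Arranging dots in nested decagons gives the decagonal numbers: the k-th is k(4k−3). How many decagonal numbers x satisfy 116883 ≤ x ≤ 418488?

152

The n-th decagonal number is n(4n−3).
Smallest index with value ≥ 116883: n = 172 (giving 117820).
Largest index with value ≤ 418488: n = 323 (giving 416347).
Indices 172 through 323: 152 terms.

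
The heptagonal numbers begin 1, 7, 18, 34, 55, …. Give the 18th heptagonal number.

783

The 18th heptagonal number is n(5n−3)/2 with n = 18.
18·(5·18 − 3)/2 = 18·87/2 = 783.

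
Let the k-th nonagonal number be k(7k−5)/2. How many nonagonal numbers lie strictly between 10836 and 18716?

17

The n-th nonagonal number is n(7n−5)/2.
Smallest index with value > 10836: n = 57 (giving 11229).
Largest index with value < 18716: n = 73 (giving 18469).
Indices 57 through 73: 17 terms.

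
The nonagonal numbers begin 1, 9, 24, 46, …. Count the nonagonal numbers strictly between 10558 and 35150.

45

The n-th nonagonal number is n(7n−5)/2.
Smallest index with value > 10558: n = 56 (giving 10836).
Largest index with value < 35150: n = 100 (giving 34750).
Indices 56 through 100: 45 terms.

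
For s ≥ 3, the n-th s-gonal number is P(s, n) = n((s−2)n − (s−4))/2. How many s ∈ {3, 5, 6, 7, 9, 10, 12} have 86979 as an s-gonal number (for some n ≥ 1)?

s = 3: P(3, 416) = 86736 and P(3, 417) = 87153; 86979 is not s-gonal.
s = 5: P(5, 240) = 86280 and P(5, 241) = 87001; 86979 is not s-gonal.
s = 6: P(6, 208) = 86320 and P(6, 209) = 87153; 86979 is not s-gonal.
s = 7: P(7, 186) = 86211 and P(7, 187) = 87142; 86979 is not s-gonal.
s = 9: P(9, 158) = 86979. ✓
s = 10: P(10, 147) = 85995 and P(10, 148) = 87172; 86979 is not s-gonal.
s = 12: P(12, 132) = 86592 and P(12, 133) = 87913; 86979 is not s-gonal.
Hits: s ∈ {9} → 1.

1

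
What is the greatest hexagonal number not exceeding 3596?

Solve n(2n−1) ≤ 3596 for integer n.
n = 42 gives 3486 ≤ 3596, while n = 43 gives 3655 > 3596; so the answer is 3486.

3486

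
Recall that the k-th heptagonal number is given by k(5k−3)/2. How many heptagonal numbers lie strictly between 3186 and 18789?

The n-th heptagonal number is n(5n−3)/2.
Smallest index with value > 3186: n = 37 (giving 3367).
Largest index with value < 18789: n = 86 (giving 18361).
Indices 37 through 86: 50 terms.

50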